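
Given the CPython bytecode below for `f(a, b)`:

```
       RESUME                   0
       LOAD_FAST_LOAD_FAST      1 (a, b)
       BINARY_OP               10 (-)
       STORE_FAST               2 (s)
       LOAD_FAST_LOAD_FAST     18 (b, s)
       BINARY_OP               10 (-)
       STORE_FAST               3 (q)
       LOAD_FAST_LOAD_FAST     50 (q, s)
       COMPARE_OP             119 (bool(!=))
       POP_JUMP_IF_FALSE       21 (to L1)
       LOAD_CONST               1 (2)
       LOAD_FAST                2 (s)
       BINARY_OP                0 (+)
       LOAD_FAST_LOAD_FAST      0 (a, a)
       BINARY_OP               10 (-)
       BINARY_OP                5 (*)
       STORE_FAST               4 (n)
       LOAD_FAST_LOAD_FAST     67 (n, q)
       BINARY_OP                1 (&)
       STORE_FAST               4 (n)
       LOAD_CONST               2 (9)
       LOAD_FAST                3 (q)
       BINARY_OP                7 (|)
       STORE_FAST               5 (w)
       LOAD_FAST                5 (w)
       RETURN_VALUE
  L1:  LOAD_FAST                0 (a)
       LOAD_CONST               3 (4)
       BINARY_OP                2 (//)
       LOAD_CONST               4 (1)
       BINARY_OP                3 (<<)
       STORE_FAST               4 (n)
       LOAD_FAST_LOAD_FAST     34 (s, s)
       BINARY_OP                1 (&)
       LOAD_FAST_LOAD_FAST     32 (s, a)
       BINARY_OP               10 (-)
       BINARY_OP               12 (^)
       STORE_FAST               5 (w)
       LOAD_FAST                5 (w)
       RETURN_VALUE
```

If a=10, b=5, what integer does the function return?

LOAD_FAST_LOAD_FAST a,b → push 10,5. Stack: [10, 5]
BINARY_OP - → 10 - 5 = 5. Stack: [5]
STORE_FAST s → s=5. Stack: []
LOAD_FAST_LOAD_FAST b,s → push 5,5. Stack: [5, 5]
BINARY_OP - → 5 - 5 = 0. Stack: [0]
STORE_FAST q → q=0. Stack: []
LOAD_FAST_LOAD_FAST q,s → push 0,5. Stack: [0, 5]
COMPARE_OP bool(!=) → 0 vs 5 = True. Stack: [True]
POP_JUMP_IF_FALSE → pop True; no jump. Stack: []
LOAD_CONST → push 2. Stack: [2]
LOAD_FAST s → push 5. Stack: [2, 5]
BINARY_OP + → 2 + 5 = 7. Stack: [7]
LOAD_FAST_LOAD_FAST a,a → push 10,10. Stack: [7, 10, 10]
BINARY_OP - → 10 - 10 = 0. Stack: [7, 0]
BINARY_OP * → 7 * 0 = 0. Stack: [0]
STORE_FAST n → n=0. Stack: []
LOAD_FAST_LOAD_FAST n,q → push 0,0. Stack: [0, 0]
BINARY_OP & → 0 & 0 = 0. Stack: [0]
STORE_FAST n → n=0. Stack: []
LOAD_CONST → push 9. Stack: [9]
LOAD_FAST q → push 0. Stack: [9, 0]
BINARY_OP | → 9 | 0 = 9. Stack: [9]
STORE_FAST w → w=9. Stack: []
LOAD_FAST w → push 9. Stack: [9]
RETURN_VALUE → return 9.

9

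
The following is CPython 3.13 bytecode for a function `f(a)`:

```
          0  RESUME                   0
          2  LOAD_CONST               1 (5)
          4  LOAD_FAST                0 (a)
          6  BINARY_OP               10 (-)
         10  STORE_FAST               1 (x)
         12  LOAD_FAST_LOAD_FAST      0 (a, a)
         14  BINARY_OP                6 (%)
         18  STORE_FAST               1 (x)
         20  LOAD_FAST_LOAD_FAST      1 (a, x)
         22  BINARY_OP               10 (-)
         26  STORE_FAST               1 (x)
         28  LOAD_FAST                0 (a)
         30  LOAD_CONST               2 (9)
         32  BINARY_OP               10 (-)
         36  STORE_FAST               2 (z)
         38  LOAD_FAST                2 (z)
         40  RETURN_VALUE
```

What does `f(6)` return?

LOAD_CONST → push 5. Stack: [5]
LOAD_FAST a → push 6. Stack: [5, 6]
BINARY_OP - → 5 - 6 = -1. Stack: [-1]
STORE_FAST x → x=-1. Stack: []
LOAD_FAST_LOAD_FAST a,a → push 6,6. Stack: [6, 6]
BINARY_OP % → 6 % 6 = 0. Stack: [0]
STORE_FAST x → x=0. Stack: []
LOAD_FAST_LOAD_FAST a,x → push 6,0. Stack: [6, 0]
BINARY_OP - → 6 - 0 = 6. Stack: [6]
STORE_FAST x → x=6. Stack: []
LOAD_FAST a → push 6. Stack: [6]
LOAD_CONST → push 9. Stack: [6, 9]
BINARY_OP - → 6 - 9 = -3. Stack: [-3]
STORE_FAST z → z=-3. Stack: []
LOAD_FAST z → push -3. Stack: [-3]
RETURN_VALUE → return -3.

-3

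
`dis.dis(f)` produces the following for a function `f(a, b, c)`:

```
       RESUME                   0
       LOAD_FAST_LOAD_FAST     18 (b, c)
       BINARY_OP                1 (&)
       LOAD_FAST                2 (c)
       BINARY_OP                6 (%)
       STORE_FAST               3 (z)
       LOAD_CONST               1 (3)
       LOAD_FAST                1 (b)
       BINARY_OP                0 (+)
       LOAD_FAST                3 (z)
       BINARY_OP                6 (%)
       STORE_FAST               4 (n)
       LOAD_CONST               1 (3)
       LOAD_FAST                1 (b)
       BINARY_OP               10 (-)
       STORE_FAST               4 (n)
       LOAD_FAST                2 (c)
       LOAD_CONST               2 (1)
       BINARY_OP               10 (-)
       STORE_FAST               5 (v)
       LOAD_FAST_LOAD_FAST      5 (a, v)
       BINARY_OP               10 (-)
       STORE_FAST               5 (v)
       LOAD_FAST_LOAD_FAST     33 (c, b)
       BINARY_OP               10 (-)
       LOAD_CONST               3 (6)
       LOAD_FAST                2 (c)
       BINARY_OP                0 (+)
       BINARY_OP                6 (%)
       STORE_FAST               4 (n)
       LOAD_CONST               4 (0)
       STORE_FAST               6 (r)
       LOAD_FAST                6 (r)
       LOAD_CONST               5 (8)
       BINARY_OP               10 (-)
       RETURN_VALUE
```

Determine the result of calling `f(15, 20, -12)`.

LOAD_FAST_LOAD_FAST b,c → push 20,-12. Stack: [20, -12]
BINARY_OP & → 20 & -12 = 20. Stack: [20]
LOAD_FAST c → push -12. Stack: [20, -12]
BINARY_OP % → 20 % -12 = -4. Stack: [-4]
STORE_FAST z → z=-4. Stack: []
LOAD_CONST → push 3. Stack: [3]
LOAD_FAST b → push 20. Stack: [3, 20]
BINARY_OP + → 3 + 20 = 23. Stack: [23]
LOAD_FAST z → push -4. Stack: [23, -4]
BINARY_OP % → 23 % -4 = -1. Stack: [-1]
STORE_FAST n → n=-1. Stack: []
LOAD_CONST → push 3. Stack: [3]
LOAD_FAST b → push 20. Stack: [3, 20]
BINARY_OP - → 3 - 20 = -17. Stack: [-17]
STORE_FAST n → n=-17. Stack: []
LOAD_FAST c → push -12. Stack: [-12]
LOAD_CONST → push 1. Stack: [-12, 1]
BINARY_OP - → -12 - 1 = -13. Stack: [-13]
STORE_FAST v → v=-13. Stack: []
LOAD_FAST_LOAD_FAST a,v → push 15,-13. Stack: [15, -13]
BINARY_OP - → 15 - -13 = 28. Stack: [28]
STORE_FAST v → v=28. Stack: []
LOAD_FAST_LOAD_FAST c,b → push -12,20. Stack: [-12, 20]
BINARY_OP - → -12 - 20 = -32. Stack: [-32]
LOAD_CONST → push 6. Stack: [-32, 6]
LOAD_FAST c → push -12. Stack: [-32, 6, -12]
BINARY_OP + → 6 + -12 = -6. Stack: [-32, -6]
BINARY_OP % → -32 % -6 = -2. Stack: [-2]
STORE_FAST n → n=-2. Stack: []
LOAD_CONST → push 0. Stack: [0]
STORE_FAST r → r=0. Stack: []
LOAD_FAST r → push 0. Stack: [0]
LOAD_CONST → push 8. Stack: [0, 8]
BINARY_OP - → 0 - 8 = -8. Stack: [-8]
RETURN_VALUE → return -8.

-8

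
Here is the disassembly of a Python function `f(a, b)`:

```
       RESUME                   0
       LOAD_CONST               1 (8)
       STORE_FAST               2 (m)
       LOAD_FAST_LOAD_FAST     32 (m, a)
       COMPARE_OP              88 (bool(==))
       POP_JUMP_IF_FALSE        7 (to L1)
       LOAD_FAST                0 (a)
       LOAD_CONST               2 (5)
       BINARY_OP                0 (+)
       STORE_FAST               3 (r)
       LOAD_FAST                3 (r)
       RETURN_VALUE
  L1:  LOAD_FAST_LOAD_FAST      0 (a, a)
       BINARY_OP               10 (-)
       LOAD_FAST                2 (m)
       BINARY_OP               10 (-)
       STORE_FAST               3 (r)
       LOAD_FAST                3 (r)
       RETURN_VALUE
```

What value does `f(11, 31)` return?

-8

LOAD_CONST → push 8. Stack: [8]
STORE_FAST m → m=8. Stack: []
LOAD_FAST_LOAD_FAST m,a → push 8,11. Stack: [8, 11]
COMPARE_OP bool(==) → 8 vs 11 = False. Stack: [False]
POP_JUMP_IF_FALSE → pop False; jump. Stack: []
LOAD_FAST_LOAD_FAST a,a → push 11,11. Stack: [11, 11]
BINARY_OP - → 11 - 11 = 0. Stack: [0]
LOAD_FAST m → push 8. Stack: [0, 8]
BINARY_OP - → 0 - 8 = -8. Stack: [-8]
STORE_FAST r → r=-8. Stack: []
LOAD_FAST r → push -8. Stack: [-8]
RETURN_VALUE → return -8.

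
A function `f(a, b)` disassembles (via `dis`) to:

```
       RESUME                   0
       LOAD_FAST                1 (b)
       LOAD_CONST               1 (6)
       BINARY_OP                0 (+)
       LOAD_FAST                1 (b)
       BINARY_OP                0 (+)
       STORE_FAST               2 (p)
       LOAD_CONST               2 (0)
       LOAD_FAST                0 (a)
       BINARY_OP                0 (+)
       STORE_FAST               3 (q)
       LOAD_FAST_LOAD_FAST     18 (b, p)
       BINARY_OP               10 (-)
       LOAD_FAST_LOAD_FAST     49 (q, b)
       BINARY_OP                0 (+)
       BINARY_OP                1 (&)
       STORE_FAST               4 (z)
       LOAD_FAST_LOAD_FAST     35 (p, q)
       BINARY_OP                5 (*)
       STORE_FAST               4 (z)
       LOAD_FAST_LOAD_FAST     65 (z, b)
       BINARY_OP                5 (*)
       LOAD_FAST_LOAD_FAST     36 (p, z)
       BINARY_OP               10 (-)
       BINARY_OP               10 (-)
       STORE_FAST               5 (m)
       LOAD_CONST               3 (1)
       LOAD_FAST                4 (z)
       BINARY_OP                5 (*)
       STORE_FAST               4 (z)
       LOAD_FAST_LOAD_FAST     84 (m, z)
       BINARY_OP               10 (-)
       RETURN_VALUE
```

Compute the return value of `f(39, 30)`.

LOAD_FAST b → push 30. Stack: [30]
LOAD_CONST → push 6. Stack: [30, 6]
BINARY_OP + → 30 + 6 = 36. Stack: [36]
LOAD_FAST b → push 30. Stack: [36, 30]
BINARY_OP + → 36 + 30 = 66. Stack: [66]
STORE_FAST p → p=66. Stack: []
LOAD_CONST → push 0. Stack: [0]
LOAD_FAST a → push 39. Stack: [0, 39]
BINARY_OP + → 0 + 39 = 39. Stack: [39]
STORE_FAST q → q=39. Stack: []
LOAD_FAST_LOAD_FAST b,p → push 30,66. Stack: [30, 66]
BINARY_OP - → 30 - 66 = -36. Stack: [-36]
LOAD_FAST_LOAD_FAST q,b → push 39,30. Stack: [-36, 39, 30]
BINARY_OP + → 39 + 30 = 69. Stack: [-36, 69]
BINARY_OP & → -36 & 69 = 68. Stack: [68]
STORE_FAST z → z=68. Stack: []
LOAD_FAST_LOAD_FAST p,q → push 66,39. Stack: [66, 39]
BINARY_OP * → 66 * 39 = 2574. Stack: [2574]
STORE_FAST z → z=2574. Stack: []
LOAD_FAST_LOAD_FAST z,b → push 2574,30. Stack: [2574, 30]
BINARY_OP * → 2574 * 30 = 77220. Stack: [77220]
LOAD_FAST_LOAD_FAST p,z → push 66,2574. Stack: [77220, 66, 2574]
BINARY_OP - → 66 - 2574 = -2508. Stack: [77220, -2508]
BINARY_OP - → 77220 - -2508 = 79728. Stack: [79728]
STORE_FAST m → m=79728. Stack: []
LOAD_CONST → push 1. Stack: [1]
LOAD_FAST z → push 2574. Stack: [1, 2574]
BINARY_OP * → 1 * 2574 = 2574. Stack: [2574]
STORE_FAST z → z=2574. Stack: []
LOAD_FAST_LOAD_FAST m,z → push 79728,2574. Stack: [79728, 2574]
BINARY_OP - → 79728 - 2574 = 77154. Stack: [77154]
RETURN_VALUE → return 77154.

77154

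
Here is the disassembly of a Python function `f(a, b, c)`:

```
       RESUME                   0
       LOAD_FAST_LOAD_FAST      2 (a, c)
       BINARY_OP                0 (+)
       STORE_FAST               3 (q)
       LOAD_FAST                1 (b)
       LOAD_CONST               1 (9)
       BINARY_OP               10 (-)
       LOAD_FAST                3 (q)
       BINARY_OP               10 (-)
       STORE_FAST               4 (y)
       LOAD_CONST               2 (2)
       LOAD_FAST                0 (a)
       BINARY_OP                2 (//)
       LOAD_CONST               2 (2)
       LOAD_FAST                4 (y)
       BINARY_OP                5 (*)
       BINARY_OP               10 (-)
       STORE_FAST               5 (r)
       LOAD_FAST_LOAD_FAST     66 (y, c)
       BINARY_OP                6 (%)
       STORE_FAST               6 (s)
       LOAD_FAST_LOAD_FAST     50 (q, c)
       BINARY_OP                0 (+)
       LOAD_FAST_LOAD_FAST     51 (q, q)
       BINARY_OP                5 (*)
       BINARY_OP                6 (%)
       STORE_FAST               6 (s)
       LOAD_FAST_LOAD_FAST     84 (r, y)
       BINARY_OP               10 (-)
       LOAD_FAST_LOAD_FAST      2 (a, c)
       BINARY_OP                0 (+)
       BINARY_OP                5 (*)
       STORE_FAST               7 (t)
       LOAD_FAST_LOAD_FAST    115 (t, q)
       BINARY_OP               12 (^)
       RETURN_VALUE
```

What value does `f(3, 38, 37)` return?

LOAD_FAST_LOAD_FAST a,c → push 3,37. Stack: [3, 37]
BINARY_OP + → 3 + 37 = 40. Stack: [40]
STORE_FAST q → q=40. Stack: []
LOAD_FAST b → push 38. Stack: [38]
LOAD_CONST → push 9. Stack: [38, 9]
BINARY_OP - → 38 - 9 = 29. Stack: [29]
LOAD_FAST q → push 40. Stack: [29, 40]
BINARY_OP - → 29 - 40 = -11. Stack: [-11]
STORE_FAST y → y=-11. Stack: []
LOAD_CONST → push 2. Stack: [2]
LOAD_FAST a → push 3. Stack: [2, 3]
BINARY_OP // → 2 // 3 = 0. Stack: [0]
LOAD_CONST → push 2. Stack: [0, 2]
LOAD_FAST y → push -11. Stack: [0, 2, -11]
BINARY_OP * → 2 * -11 = -22. Stack: [0, -22]
BINARY_OP - → 0 - -22 = 22. Stack: [22]
STORE_FAST r → r=22. Stack: []
LOAD_FAST_LOAD_FAST y,c → push -11,37. Stack: [-11, 37]
BINARY_OP % → -11 % 37 = 26. Stack: [26]
STORE_FAST s → s=26. Stack: []
LOAD_FAST_LOAD_FAST q,c → push 40,37. Stack: [40, 37]
BINARY_OP + → 40 + 37 = 77. Stack: [77]
LOAD_FAST_LOAD_FAST q,q → push 40,40. Stack: [77, 40, 40]
BINARY_OP * → 40 * 40 = 1600. Stack: [77, 1600]
BINARY_OP % → 77 % 1600 = 77. Stack: [77]
STORE_FAST s → s=77. Stack: []
LOAD_FAST_LOAD_FAST r,y → push 22,-11. Stack: [22, -11]
BINARY_OP - → 22 - -11 = 33. Stack: [33]
LOAD_FAST_LOAD_FAST a,c → push 3,37. Stack: [33, 3, 37]
BINARY_OP + → 3 + 37 = 40. Stack: [33, 40]
BINARY_OP * → 33 * 40 = 1320. Stack: [1320]
STORE_FAST t → t=1320. Stack: []
LOAD_FAST_LOAD_FAST t,q → push 1320,40. Stack: [1320, 40]
BINARY_OP ^ → 1320 ^ 40 = 1280. Stack: [1280]
RETURN_VALUE → return 1280.

1280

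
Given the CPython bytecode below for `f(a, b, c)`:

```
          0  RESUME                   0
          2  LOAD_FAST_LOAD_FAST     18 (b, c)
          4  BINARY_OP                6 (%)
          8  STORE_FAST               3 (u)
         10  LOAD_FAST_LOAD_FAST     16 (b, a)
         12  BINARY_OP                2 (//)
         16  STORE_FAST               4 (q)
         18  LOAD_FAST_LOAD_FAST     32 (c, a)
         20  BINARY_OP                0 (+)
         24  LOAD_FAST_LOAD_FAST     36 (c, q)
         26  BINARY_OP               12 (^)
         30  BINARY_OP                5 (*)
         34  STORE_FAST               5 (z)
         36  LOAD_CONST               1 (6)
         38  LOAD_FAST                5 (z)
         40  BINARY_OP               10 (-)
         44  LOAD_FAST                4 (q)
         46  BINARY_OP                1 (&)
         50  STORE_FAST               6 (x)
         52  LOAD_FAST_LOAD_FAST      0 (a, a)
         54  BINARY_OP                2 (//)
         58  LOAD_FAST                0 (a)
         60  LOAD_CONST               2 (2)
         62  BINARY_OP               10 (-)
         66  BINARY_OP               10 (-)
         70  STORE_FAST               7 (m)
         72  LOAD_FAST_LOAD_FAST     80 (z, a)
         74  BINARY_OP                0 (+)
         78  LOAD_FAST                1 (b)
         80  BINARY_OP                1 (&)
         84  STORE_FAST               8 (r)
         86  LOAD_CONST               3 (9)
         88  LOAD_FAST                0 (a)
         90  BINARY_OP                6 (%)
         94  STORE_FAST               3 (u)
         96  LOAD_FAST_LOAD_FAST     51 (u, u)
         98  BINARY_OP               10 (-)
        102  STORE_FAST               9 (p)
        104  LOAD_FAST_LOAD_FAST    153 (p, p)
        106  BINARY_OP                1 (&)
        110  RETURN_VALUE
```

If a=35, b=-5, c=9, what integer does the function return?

LOAD_FAST_LOAD_FAST b,c → push -5,9. Stack: [-5, 9]
BINARY_OP % → -5 % 9 = 4. Stack: [4]
STORE_FAST u → u=4. Stack: []
LOAD_FAST_LOAD_FAST b,a → push -5,35. Stack: [-5, 35]
BINARY_OP // → -5 // 35 = -1. Stack: [-1]
STORE_FAST q → q=-1. Stack: []
LOAD_FAST_LOAD_FAST c,a → push 9,35. Stack: [9, 35]
BINARY_OP + → 9 + 35 = 44. Stack: [44]
LOAD_FAST_LOAD_FAST c,q → push 9,-1. Stack: [44, 9, -1]
BINARY_OP ^ → 9 ^ -1 = -10. Stack: [44, -10]
BINARY_OP * → 44 * -10 = -440. Stack: [-440]
STORE_FAST z → z=-440. Stack: []
LOAD_CONST → push 6. Stack: [6]
LOAD_FAST z → push -440. Stack: [6, -440]
BINARY_OP - → 6 - -440 = 446. Stack: [446]
LOAD_FAST q → push -1. Stack: [446, -1]
BINARY_OP & → 446 & -1 = 446. Stack: [446]
STORE_FAST x → x=446. Stack: []
LOAD_FAST_LOAD_FAST a,a → push 35,35. Stack: [35, 35]
BINARY_OP // → 35 // 35 = 1. Stack: [1]
LOAD_FAST a → push 35. Stack: [1, 35]
LOAD_CONST → push 2. Stack: [1, 35, 2]
BINARY_OP - → 35 - 2 = 33. Stack: [1, 33]
BINARY_OP - → 1 - 33 = -32. Stack: [-32]
STORE_FAST m → m=-32. Stack: []
LOAD_FAST_LOAD_FAST z,a → push -440,35. Stack: [-440, 35]
BINARY_OP + → -440 + 35 = -405. Stack: [-405]
LOAD_FAST b → push -5. Stack: [-405, -5]
BINARY_OP & → -405 & -5 = -405. Stack: [-405]
STORE_FAST r → r=-405. Stack: []
LOAD_CONST → push 9. Stack: [9]
LOAD_FAST a → push 35. Stack: [9, 35]
BINARY_OP % → 9 % 35 = 9. Stack: [9]
STORE_FAST u → u=9. Stack: []
LOAD_FAST_LOAD_FAST u,u → push 9,9. Stack: [9, 9]
BINARY_OP - → 9 - 9 = 0. Stack: [0]
STORE_FAST p → p=0. Stack: []
LOAD_FAST_LOAD_FAST p,p → push 0,0. Stack: [0, 0]
BINARY_OP & → 0 & 0 = 0. Stack: [0]
RETURN_VALUE → return 0.

0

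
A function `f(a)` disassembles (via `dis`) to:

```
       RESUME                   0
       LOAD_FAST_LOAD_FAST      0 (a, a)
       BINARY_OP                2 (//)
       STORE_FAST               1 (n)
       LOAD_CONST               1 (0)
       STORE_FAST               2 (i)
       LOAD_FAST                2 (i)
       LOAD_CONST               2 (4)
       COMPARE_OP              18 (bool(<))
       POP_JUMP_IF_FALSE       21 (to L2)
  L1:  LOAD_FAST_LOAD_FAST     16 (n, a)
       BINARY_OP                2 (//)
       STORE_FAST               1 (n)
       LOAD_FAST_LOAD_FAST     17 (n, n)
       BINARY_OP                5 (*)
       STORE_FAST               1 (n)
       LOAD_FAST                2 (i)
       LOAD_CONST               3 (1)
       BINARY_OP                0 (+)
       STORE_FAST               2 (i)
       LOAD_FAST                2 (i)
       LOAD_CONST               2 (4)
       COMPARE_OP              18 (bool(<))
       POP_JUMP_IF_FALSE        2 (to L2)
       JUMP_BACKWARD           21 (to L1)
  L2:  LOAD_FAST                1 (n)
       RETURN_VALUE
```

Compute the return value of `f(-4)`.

1

LOAD_FAST_LOAD_FAST a,a → push -4,-4
BINARY_OP // → -4 // -4 = 1
STORE_FAST n → n=1
LOAD_CONST → push 0
STORE_FAST i → i=0
LOAD_FAST i → push 0
LOAD_CONST → push 4
COMPARE_OP bool(<) → 0 vs 4 = True
POP_JUMP_IF_FALSE → pop True; no jump
LOAD_FAST_LOAD_FAST n,a → push 1,-4
BINARY_OP // → 1 // -4 = -1
STORE_FAST n → n=-1
LOAD_FAST_LOAD_FAST n,n → push -1,-1
BINARY_OP * → -1 * -1 = 1
STORE_FAST n → n=1
LOAD_FAST i → push 0
LOAD_CONST → push 1
BINARY_OP + → 0 + 1 = 1
STORE_FAST i → i=1
LOAD_FAST i → push 1
LOAD_CONST → push 4
COMPARE_OP bool(<) → 1 vs 4 = True
POP_JUMP_IF_FALSE → pop True; no jump
LOAD_FAST_LOAD_FAST n,a → push 1,-4
BINARY_OP // → 1 // -4 = -1
STORE_FAST n → n=-1
LOAD_FAST_LOAD_FAST n,n → push -1,-1
BINARY_OP * → -1 * -1 = 1
STORE_FAST n → n=1
LOAD_FAST i → push 1
LOAD_CONST → push 1
BINARY_OP + → 1 + 1 = 2
STORE_FAST i → i=2
LOAD_FAST i → push 2
LOAD_CONST → push 4
COMPARE_OP bool(<) → 2 vs 4 = True
POP_JUMP_IF_FALSE → pop True; no jump
LOAD_FAST_LOAD_FAST n,a → push 1,-4
BINARY_OP // → 1 // -4 = -1
STORE_FAST n → n=-1
LOAD_FAST_LOAD_FAST n,n → push -1,-1
BINARY_OP * → -1 * -1 = 1
STORE_FAST n → n=1
LOAD_FAST i → push 2
LOAD_CONST → push 1
BINARY_OP + → 2 + 1 = 3
STORE_FAST i → i=3
LOAD_FAST i → push 3
LOAD_CONST → push 4
COMPARE_OP bool(<) → 3 vs 4 = True
POP_JUMP_IF_FALSE → pop True; no jump
LOAD_FAST_LOAD_FAST n,a → push 1,-4
BINARY_OP // → 1 // -4 = -1
STORE_FAST n → n=-1
LOAD_FAST_LOAD_FAST n,n → push -1,-1
BINARY_OP * → -1 * -1 = 1
STORE_FAST n → n=1
LOAD_FAST i → push 3
LOAD_CONST → push 1
BINARY_OP + → 3 + 1 = 4
STORE_FAST i → i=4
LOAD_FAST i → push 4
LOAD_CONST → push 4
COMPARE_OP bool(<) → 4 vs 4 = False
POP_JUMP_IF_FALSE → pop False; jump
LOAD_FAST n → push 1
RETURN_VALUE → return 1.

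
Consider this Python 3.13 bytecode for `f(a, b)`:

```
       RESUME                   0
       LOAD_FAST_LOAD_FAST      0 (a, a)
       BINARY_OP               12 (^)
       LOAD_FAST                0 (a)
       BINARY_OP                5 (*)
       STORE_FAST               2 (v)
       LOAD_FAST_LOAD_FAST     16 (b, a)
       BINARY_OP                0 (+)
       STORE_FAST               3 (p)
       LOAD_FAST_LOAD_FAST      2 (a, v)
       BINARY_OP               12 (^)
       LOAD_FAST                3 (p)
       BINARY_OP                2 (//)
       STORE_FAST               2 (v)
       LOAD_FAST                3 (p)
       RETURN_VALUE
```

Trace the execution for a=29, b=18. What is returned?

LOAD_FAST_LOAD_FAST a,a → push 29,29. Stack: [29, 29]
BINARY_OP ^ → 29 ^ 29 = 0. Stack: [0]
LOAD_FAST a → push 29. Stack: [0, 29]
BINARY_OP * → 0 * 29 = 0. Stack: [0]
STORE_FAST v → v=0. Stack: []
LOAD_FAST_LOAD_FAST b,a → push 18,29. Stack: [18, 29]
BINARY_OP + → 18 + 29 = 47. Stack: [47]
STORE_FAST p → p=47. Stack: []
LOAD_FAST_LOAD_FAST a,v → push 29,0. Stack: [29, 0]
BINARY_OP ^ → 29 ^ 0 = 29. Stack: [29]
LOAD_FAST p → push 47. Stack: [29, 47]
BINARY_OP // → 29 // 47 = 0. Stack: [0]
STORE_FAST v → v=0. Stack: []
LOAD_FAST p → push 47. Stack: [47]
RETURN_VALUE → return 47.

47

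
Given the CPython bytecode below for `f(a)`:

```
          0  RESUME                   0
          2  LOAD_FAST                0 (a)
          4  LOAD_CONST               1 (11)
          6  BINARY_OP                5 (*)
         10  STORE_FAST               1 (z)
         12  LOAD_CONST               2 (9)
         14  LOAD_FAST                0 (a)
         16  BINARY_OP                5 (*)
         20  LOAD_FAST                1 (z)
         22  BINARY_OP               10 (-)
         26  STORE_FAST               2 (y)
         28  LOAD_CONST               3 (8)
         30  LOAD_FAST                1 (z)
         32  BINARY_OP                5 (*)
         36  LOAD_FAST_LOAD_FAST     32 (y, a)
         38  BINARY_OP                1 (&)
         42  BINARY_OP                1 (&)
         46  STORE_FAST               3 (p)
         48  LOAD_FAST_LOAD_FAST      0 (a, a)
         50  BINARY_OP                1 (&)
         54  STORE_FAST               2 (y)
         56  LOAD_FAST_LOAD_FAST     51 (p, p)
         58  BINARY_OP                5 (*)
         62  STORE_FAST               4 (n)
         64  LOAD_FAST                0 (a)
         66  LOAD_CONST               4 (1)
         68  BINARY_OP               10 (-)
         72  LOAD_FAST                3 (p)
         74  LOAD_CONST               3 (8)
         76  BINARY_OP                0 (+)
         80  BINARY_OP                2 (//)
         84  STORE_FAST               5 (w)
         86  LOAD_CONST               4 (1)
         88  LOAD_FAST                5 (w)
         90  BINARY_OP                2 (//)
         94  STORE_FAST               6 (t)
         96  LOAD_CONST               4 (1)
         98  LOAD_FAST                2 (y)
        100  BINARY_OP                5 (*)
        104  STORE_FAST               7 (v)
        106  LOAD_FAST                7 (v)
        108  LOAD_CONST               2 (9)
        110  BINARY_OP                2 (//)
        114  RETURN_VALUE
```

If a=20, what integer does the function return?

2

LOAD_FAST a → push 20. Stack: [20]
LOAD_CONST → push 11. Stack: [20, 11]
BINARY_OP * → 20 * 11 = 220. Stack: [220]
STORE_FAST z → z=220. Stack: []
LOAD_CONST → push 9. Stack: [9]
LOAD_FAST a → push 20. Stack: [9, 20]
BINARY_OP * → 9 * 20 = 180. Stack: [180]
LOAD_FAST z → push 220. Stack: [180, 220]
BINARY_OP - → 180 - 220 = -40. Stack: [-40]
STORE_FAST y → y=-40. Stack: []
LOAD_CONST → push 8. Stack: [8]
LOAD_FAST z → push 220. Stack: [8, 220]
BINARY_OP * → 8 * 220 = 1760. Stack: [1760]
LOAD_FAST_LOAD_FAST y,a → push -40,20. Stack: [1760, -40, 20]
BINARY_OP & → -40 & 20 = 16. Stack: [1760, 16]
BINARY_OP & → 1760 & 16 = 0. Stack: [0]
STORE_FAST p → p=0. Stack: []
LOAD_FAST_LOAD_FAST a,a → push 20,20. Stack: [20, 20]
BINARY_OP & → 20 & 20 = 20. Stack: [20]
STORE_FAST y → y=20. Stack: []
LOAD_FAST_LOAD_FAST p,p → push 0,0. Stack: [0, 0]
BINARY_OP * → 0 * 0 = 0. Stack: [0]
STORE_FAST n → n=0. Stack: []
LOAD_FAST a → push 20. Stack: [20]
LOAD_CONST → push 1. Stack: [20, 1]
BINARY_OP - → 20 - 1 = 19. Stack: [19]
LOAD_FAST p → push 0. Stack: [19, 0]
LOAD_CONST → push 8. Stack: [19, 0, 8]
BINARY_OP + → 0 + 8 = 8. Stack: [19, 8]
BINARY_OP // → 19 // 8 = 2. Stack: [2]
STORE_FAST w → w=2. Stack: []
LOAD_CONST → push 1. Stack: [1]
LOAD_FAST w → push 2. Stack: [1, 2]
BINARY_OP // → 1 // 2 = 0. Stack: [0]
STORE_FAST t → t=0. Stack: []
LOAD_CONST → push 1. Stack: [1]
LOAD_FAST y → push 20. Stack: [1, 20]
BINARY_OP * → 1 * 20 = 20. Stack: [20]
STORE_FAST v → v=20. Stack: []
LOAD_FAST v → push 20. Stack: [20]
LOAD_CONST → push 9. Stack: [20, 9]
BINARY_OP // → 20 // 9 = 2. Stack: [2]
RETURN_VALUE → return 2.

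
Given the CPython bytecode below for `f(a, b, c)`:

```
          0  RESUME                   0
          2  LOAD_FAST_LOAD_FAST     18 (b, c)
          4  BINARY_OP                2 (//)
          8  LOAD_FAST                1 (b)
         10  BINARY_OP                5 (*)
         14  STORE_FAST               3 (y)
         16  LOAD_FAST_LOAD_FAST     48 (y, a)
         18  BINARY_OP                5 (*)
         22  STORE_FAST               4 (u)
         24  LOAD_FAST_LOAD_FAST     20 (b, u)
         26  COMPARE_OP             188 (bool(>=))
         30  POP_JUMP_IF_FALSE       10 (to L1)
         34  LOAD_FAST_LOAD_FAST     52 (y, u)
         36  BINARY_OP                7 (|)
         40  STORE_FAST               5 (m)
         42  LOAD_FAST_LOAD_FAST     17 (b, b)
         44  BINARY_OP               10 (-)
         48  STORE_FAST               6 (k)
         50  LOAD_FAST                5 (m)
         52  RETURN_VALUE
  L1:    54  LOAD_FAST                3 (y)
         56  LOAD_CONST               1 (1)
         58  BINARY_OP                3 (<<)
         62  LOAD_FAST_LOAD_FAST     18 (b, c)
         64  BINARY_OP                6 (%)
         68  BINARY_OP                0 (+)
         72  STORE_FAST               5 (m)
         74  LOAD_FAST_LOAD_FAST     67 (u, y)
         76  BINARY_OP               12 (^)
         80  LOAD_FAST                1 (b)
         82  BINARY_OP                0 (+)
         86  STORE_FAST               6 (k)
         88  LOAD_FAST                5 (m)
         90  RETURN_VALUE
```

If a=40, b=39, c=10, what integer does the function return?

243

LOAD_FAST_LOAD_FAST b,c → push 39,10. Stack: [39, 10]
BINARY_OP // → 39 // 10 = 3. Stack: [3]
LOAD_FAST b → push 39. Stack: [3, 39]
BINARY_OP * → 3 * 39 = 117. Stack: [117]
STORE_FAST y → y=117. Stack: []
LOAD_FAST_LOAD_FAST y,a → push 117,40. Stack: [117, 40]
BINARY_OP * → 117 * 40 = 4680. Stack: [4680]
STORE_FAST u → u=4680. Stack: []
LOAD_FAST_LOAD_FAST b,u → push 39,4680. Stack: [39, 4680]
COMPARE_OP bool(>=) → 39 vs 4680 = False. Stack: [False]
POP_JUMP_IF_FALSE → pop False; jump. Stack: []
LOAD_FAST y → push 117. Stack: [117]
LOAD_CONST → push 1. Stack: [117, 1]
BINARY_OP << → 117 << 1 = 234. Stack: [234]
LOAD_FAST_LOAD_FAST b,c → push 39,10. Stack: [234, 39, 10]
BINARY_OP % → 39 % 10 = 9. Stack: [234, 9]
BINARY_OP + → 234 + 9 = 243. Stack: [243]
STORE_FAST m → m=243. Stack: []
LOAD_FAST_LOAD_FAST u,y → push 4680,117. Stack: [4680, 117]
BINARY_OP ^ → 4680 ^ 117 = 4669. Stack: [4669]
LOAD_FAST b → push 39. Stack: [4669, 39]
BINARY_OP + → 4669 + 39 = 4708. Stack: [4708]
STORE_FAST k → k=4708. Stack: []
LOAD_FAST m → push 243. Stack: [243]
RETURN_VALUE → return 243.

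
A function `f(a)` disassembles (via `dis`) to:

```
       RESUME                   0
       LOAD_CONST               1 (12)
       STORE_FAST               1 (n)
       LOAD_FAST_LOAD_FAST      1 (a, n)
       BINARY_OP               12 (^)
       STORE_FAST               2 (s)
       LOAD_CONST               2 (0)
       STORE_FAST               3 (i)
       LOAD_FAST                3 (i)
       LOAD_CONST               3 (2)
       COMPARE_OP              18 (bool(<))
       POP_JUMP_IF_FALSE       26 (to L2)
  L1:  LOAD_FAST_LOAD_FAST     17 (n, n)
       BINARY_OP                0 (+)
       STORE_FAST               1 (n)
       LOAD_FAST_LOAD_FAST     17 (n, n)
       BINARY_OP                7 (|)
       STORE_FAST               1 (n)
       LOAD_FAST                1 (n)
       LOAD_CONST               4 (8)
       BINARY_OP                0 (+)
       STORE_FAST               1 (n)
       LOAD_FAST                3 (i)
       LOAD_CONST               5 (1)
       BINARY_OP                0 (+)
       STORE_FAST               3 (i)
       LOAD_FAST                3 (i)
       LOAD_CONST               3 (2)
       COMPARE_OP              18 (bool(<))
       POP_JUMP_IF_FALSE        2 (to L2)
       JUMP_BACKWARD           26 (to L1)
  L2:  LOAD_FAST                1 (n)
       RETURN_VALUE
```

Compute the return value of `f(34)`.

72

LOAD_CONST → push 12. Stack: [12]
STORE_FAST n → n=12. Stack: []
LOAD_FAST_LOAD_FAST a,n → push 34,12. Stack: [34, 12]
BINARY_OP ^ → 34 ^ 12 = 46. Stack: [46]
STORE_FAST s → s=46. Stack: []
LOAD_CONST → push 0. Stack: [0]
STORE_FAST i → i=0. Stack: []
LOAD_FAST i → push 0. Stack: [0]
LOAD_CONST → push 2. Stack: [0, 2]
COMPARE_OP bool(<) → 0 vs 2 = True. Stack: [True]
POP_JUMP_IF_FALSE → pop True; no jump. Stack: []
LOAD_FAST_LOAD_FAST n,n → push 12,12. Stack: [12, 12]
BINARY_OP + → 12 + 12 = 24. Stack: [24]
STORE_FAST n → n=24. Stack: []
LOAD_FAST_LOAD_FAST n,n → push 24,24. Stack: [24, 24]
BINARY_OP | → 24 | 24 = 24. Stack: [24]
STORE_FAST n → n=24. Stack: []
LOAD_FAST n → push 24. Stack: [24]
LOAD_CONST → push 8. Stack: [24, 8]
BINARY_OP + → 24 + 8 = 32. Stack: [32]
STORE_FAST n → n=32. Stack: []
LOAD_FAST i → push 0. Stack: [0]
LOAD_CONST → push 1. Stack: [0, 1]
BINARY_OP + → 0 + 1 = 1. Stack: [1]
STORE_FAST i → i=1. Stack: []
LOAD_FAST i → push 1. Stack: [1]
LOAD_CONST → push 2. Stack: [1, 2]
COMPARE_OP bool(<) → 1 vs 2 = True. Stack: [True]
POP_JUMP_IF_FALSE → pop True; no jump. Stack: []
LOAD_FAST_LOAD_FAST n,n → push 32,32. Stack: [32, 32]
BINARY_OP + → 32 + 32 = 64. Stack: [64]
STORE_FAST n → n=64. Stack: []
LOAD_FAST_LOAD_FAST n,n → push 64,64. Stack: [64, 64]
BINARY_OP | → 64 | 64 = 64. Stack: [64]
STORE_FAST n → n=64. Stack: []
LOAD_FAST n → push 64. Stack: [64]
LOAD_CONST → push 8. Stack: [64, 8]
BINARY_OP + → 64 + 8 = 72. Stack: [72]
STORE_FAST n → n=72. Stack: []
LOAD_FAST i → push 1. Stack: [1]
LOAD_CONST → push 1. Stack: [1, 1]
BINARY_OP + → 1 + 1 = 2. Stack: [2]
STORE_FAST i → i=2. Stack: []
LOAD_FAST i → push 2. Stack: [2]
LOAD_CONST → push 2. Stack: [2, 2]
COMPARE_OP bool(<) → 2 vs 2 = False. Stack: [False]
POP_JUMP_IF_FALSE → pop False; jump. Stack: []
LOAD_FAST n → push 72. Stack: [72]
RETURN_VALUE → return 72.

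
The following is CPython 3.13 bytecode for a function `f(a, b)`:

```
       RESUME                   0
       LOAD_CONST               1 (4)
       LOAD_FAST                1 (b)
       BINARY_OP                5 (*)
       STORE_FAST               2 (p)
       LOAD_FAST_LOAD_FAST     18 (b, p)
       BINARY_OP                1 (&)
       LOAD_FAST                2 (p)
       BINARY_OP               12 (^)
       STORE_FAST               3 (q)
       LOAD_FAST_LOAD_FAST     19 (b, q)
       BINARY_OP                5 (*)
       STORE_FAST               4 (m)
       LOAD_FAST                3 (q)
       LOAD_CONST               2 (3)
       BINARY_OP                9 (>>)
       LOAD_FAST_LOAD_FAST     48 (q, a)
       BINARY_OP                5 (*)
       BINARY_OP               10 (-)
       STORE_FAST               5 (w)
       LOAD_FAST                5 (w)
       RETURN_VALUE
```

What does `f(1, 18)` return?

-63

LOAD_CONST → push 4. Stack: [4]
LOAD_FAST b → push 18. Stack: [4, 18]
BINARY_OP * → 4 * 18 = 72. Stack: [72]
STORE_FAST p → p=72. Stack: []
LOAD_FAST_LOAD_FAST b,p → push 18,72. Stack: [18, 72]
BINARY_OP & → 18 & 72 = 0. Stack: [0]
LOAD_FAST p → push 72. Stack: [0, 72]
BINARY_OP ^ → 0 ^ 72 = 72. Stack: [72]
STORE_FAST q → q=72. Stack: []
LOAD_FAST_LOAD_FAST b,q → push 18,72. Stack: [18, 72]
BINARY_OP * → 18 * 72 = 1296. Stack: [1296]
STORE_FAST m → m=1296. Stack: []
LOAD_FAST q → push 72. Stack: [72]
LOAD_CONST → push 3. Stack: [72, 3]
BINARY_OP >> → 72 >> 3 = 9. Stack: [9]
LOAD_FAST_LOAD_FAST q,a → push 72,1. Stack: [9, 72, 1]
BINARY_OP * → 72 * 1 = 72. Stack: [9, 72]
BINARY_OP - → 9 - 72 = -63. Stack: [-63]
STORE_FAST w → w=-63. Stack: []
LOAD_FAST w → push -63. Stack: [-63]
RETURN_VALUE → return -63.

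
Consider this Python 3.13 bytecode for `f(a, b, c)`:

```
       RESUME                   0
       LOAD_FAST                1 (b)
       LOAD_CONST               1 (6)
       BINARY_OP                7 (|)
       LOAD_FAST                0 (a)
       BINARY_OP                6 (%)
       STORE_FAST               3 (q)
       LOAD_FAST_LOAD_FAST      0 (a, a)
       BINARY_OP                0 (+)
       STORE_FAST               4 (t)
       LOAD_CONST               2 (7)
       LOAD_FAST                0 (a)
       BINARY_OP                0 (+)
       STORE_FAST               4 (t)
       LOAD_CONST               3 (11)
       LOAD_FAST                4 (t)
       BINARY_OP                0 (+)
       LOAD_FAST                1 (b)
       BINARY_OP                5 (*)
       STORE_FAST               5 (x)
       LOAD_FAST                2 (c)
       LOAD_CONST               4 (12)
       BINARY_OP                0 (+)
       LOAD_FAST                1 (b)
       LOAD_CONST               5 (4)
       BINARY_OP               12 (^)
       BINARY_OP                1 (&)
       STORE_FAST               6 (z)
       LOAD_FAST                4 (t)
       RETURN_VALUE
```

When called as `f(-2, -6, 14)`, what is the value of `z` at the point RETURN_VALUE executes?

LOAD_FAST b → push -6. Stack: [-6]
LOAD_CONST → push 6. Stack: [-6, 6]
BINARY_OP | → -6 | 6 = -2. Stack: [-2]
LOAD_FAST a → push -2. Stack: [-2, -2]
BINARY_OP % → -2 % -2 = 0. Stack: [0]
STORE_FAST q → q=0. Stack: []
LOAD_FAST_LOAD_FAST a,a → push -2,-2. Stack: [-2, -2]
BINARY_OP + → -2 + -2 = -4. Stack: [-4]
STORE_FAST t → t=-4. Stack: []
LOAD_CONST → push 7. Stack: [7]
LOAD_FAST a → push -2. Stack: [7, -2]
BINARY_OP + → 7 + -2 = 5. Stack: [5]
STORE_FAST t → t=5. Stack: []
LOAD_CONST → push 11. Stack: [11]
LOAD_FAST t → push 5. Stack: [11, 5]
BINARY_OP + → 11 + 5 = 16. Stack: [16]
LOAD_FAST b → push -6. Stack: [16, -6]
BINARY_OP * → 16 * -6 = -96. Stack: [-96]
STORE_FAST x → x=-96. Stack: []
LOAD_FAST c → push 14. Stack: [14]
LOAD_CONST → push 12. Stack: [14, 12]
BINARY_OP + → 14 + 12 = 26. Stack: [26]
LOAD_FAST b → push -6. Stack: [26, -6]
LOAD_CONST → push 4. Stack: [26, -6, 4]
BINARY_OP ^ → -6 ^ 4 = -2. Stack: [26, -2]
BINARY_OP & → 26 & -2 = 26. Stack: [26]
STORE_FAST z → z=26. Stack: []
LOAD_FAST t → push 5. Stack: [5]
RETURN_VALUE → return 5.

26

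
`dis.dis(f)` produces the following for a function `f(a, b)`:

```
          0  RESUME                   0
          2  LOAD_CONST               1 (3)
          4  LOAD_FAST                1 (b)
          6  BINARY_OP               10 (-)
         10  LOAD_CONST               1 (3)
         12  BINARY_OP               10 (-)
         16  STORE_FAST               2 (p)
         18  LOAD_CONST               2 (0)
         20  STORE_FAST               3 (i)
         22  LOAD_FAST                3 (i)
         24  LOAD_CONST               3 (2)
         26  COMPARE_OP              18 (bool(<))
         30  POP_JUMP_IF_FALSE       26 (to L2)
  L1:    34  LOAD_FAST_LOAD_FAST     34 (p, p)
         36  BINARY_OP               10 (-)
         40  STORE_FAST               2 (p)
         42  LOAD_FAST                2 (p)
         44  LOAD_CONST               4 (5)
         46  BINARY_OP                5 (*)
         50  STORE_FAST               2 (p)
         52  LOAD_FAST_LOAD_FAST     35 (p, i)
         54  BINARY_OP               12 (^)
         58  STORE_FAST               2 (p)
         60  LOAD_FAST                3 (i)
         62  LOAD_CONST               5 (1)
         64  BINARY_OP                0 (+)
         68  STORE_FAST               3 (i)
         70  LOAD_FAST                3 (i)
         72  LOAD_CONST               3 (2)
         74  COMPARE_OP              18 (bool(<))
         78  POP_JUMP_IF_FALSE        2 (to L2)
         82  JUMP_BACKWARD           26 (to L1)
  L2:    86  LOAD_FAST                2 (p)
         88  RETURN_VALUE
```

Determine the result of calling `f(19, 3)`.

LOAD_CONST → push 3. Stack: [3]
LOAD_FAST b → push 3. Stack: [3, 3]
BINARY_OP - → 3 - 3 = 0. Stack: [0]
LOAD_CONST → push 3. Stack: [0, 3]
BINARY_OP - → 0 - 3 = -3. Stack: [-3]
STORE_FAST p → p=-3. Stack: []
LOAD_CONST → push 0. Stack: [0]
STORE_FAST i → i=0. Stack: []
LOAD_FAST i → push 0. Stack: [0]
LOAD_CONST → push 2. Stack: [0, 2]
COMPARE_OP bool(<) → 0 vs 2 = True. Stack: [True]
POP_JUMP_IF_FALSE → pop True; no jump. Stack: []
LOAD_FAST_LOAD_FAST p,p → push -3,-3. Stack: [-3, -3]
BINARY_OP - → -3 - -3 = 0. Stack: [0]
STORE_FAST p → p=0. Stack: []
LOAD_FAST p → push 0. Stack: [0]
LOAD_CONST → push 5. Stack: [0, 5]
BINARY_OP * → 0 * 5 = 0. Stack: [0]
STORE_FAST p → p=0. Stack: []
LOAD_FAST_LOAD_FAST p,i → push 0,0. Stack: [0, 0]
BINARY_OP ^ → 0 ^ 0 = 0. Stack: [0]
STORE_FAST p → p=0. Stack: []
LOAD_FAST i → push 0. Stack: [0]
LOAD_CONST → push 1. Stack: [0, 1]
BINARY_OP + → 0 + 1 = 1. Stack: [1]
STORE_FAST i → i=1. Stack: []
LOAD_FAST i → push 1. Stack: [1]
LOAD_CONST → push 2. Stack: [1, 2]
COMPARE_OP bool(<) → 1 vs 2 = True. Stack: [True]
POP_JUMP_IF_FALSE → pop True; no jump. Stack: []
LOAD_FAST_LOAD_FAST p,p → push 0,0. Stack: [0, 0]
BINARY_OP - → 0 - 0 = 0. Stack: [0]
STORE_FAST p → p=0. Stack: []
LOAD_FAST p → push 0. Stack: [0]
LOAD_CONST → push 5. Stack: [0, 5]
BINARY_OP * → 0 * 5 = 0. Stack: [0]
STORE_FAST p → p=0. Stack: []
LOAD_FAST_LOAD_FAST p,i → push 0,1. Stack: [0, 1]
BINARY_OP ^ → 0 ^ 1 = 1. Stack: [1]
STORE_FAST p → p=1. Stack: []
LOAD_FAST i → push 1. Stack: [1]
LOAD_CONST → push 1. Stack: [1, 1]
BINARY_OP + → 1 + 1 = 2. Stack: [2]
STORE_FAST i → i=2. Stack: []
LOAD_FAST i → push 2. Stack: [2]
LOAD_CONST → push 2. Stack: [2, 2]
COMPARE_OP bool(<) → 2 vs 2 = False. Stack: [False]
POP_JUMP_IF_FALSE → pop False; jump. Stack: []
LOAD_FAST p → push 1. Stack: [1]
RETURN_VALUE → return 1.

1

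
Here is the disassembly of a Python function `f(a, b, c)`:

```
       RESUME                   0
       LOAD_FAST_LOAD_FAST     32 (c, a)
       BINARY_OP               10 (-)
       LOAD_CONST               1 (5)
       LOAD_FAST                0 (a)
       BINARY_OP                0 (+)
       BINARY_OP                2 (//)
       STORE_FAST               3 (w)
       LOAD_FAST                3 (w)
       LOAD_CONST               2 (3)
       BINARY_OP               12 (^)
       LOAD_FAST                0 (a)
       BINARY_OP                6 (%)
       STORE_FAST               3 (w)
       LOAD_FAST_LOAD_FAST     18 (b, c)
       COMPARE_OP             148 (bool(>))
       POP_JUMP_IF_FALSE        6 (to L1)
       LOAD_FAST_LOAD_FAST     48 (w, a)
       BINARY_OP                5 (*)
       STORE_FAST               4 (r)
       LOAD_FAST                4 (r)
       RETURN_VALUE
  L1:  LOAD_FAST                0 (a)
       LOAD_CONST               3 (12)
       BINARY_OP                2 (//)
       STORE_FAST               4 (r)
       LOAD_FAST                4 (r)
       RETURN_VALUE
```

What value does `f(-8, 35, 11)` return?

48

LOAD_FAST_LOAD_FAST c,a → push 11,-8. Stack: [11, -8]
BINARY_OP - → 11 - -8 = 19. Stack: [19]
LOAD_CONST → push 5. Stack: [19, 5]
LOAD_FAST a → push -8. Stack: [19, 5, -8]
BINARY_OP + → 5 + -8 = -3. Stack: [19, -3]
BINARY_OP // → 19 // -3 = -7. Stack: [-7]
STORE_FAST w → w=-7. Stack: []
LOAD_FAST w → push -7. Stack: [-7]
LOAD_CONST → push 3. Stack: [-7, 3]
BINARY_OP ^ → -7 ^ 3 = -6. Stack: [-6]
LOAD_FAST a → push -8. Stack: [-6, -8]
BINARY_OP % → -6 % -8 = -6. Stack: [-6]
STORE_FAST w → w=-6. Stack: []
LOAD_FAST_LOAD_FAST b,c → push 35,11. Stack: [35, 11]
COMPARE_OP bool(>) → 35 vs 11 = True. Stack: [True]
POP_JUMP_IF_FALSE → pop True; no jump. Stack: []
LOAD_FAST_LOAD_FAST w,a → push -6,-8. Stack: [-6, -8]
BINARY_OP * → -6 * -8 = 48. Stack: [48]
STORE_FAST r → r=48. Stack: []
LOAD_FAST r → push 48. Stack: [48]
RETURN_VALUE → return 48.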